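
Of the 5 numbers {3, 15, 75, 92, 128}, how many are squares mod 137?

(3/137) = -1 → non-residue.
(15/137) = +1 → QR.
(75/137) = -1 → non-residue.
(92/137) = -1 → non-residue.
(128/137) = +1 → QR.
Total quadratic residues among the 5: 2.

2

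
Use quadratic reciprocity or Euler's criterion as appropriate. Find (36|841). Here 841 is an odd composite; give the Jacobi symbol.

1

Pull out 2^2: since 841 ≡ 1 (mod 8), (2/841) = +1, so (2/841)^2 = +1.
Reciprocity: 9 ≡ 1 and 841 ≡ 1 (mod 4), so (9/841) = +(841/9).
Reduce top mod 9: now compute (4/9).
Pull out 2^2: since 9 ≡ 1 (mod 8), (2/9) = +1, so (2/9)^2 = +1.
Reached (1/9) = 1. Collecting the sign flips along the way, the symbol is +1.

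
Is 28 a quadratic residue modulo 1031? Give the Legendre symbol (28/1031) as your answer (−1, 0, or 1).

Pull out 2^2: since 1031 ≡ 7 (mod 8), (2/1031) = +1, so (2/1031)^2 = +1.
Reciprocity: 7 ≡ 3 and 1031 ≡ 3 (mod 4), so (7/1031) = −(1031/7).
Reduce top mod 7: now compute (2/7).
Pull out 2: since 7 ≡ 7 (mod 8), (2/7) = +1.
Reached (1/7) = 1. Collecting the sign flips along the way, the symbol is -1.

-1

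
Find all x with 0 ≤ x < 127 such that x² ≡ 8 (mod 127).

32, 95

Since 127 ≡ 3 (mod 4), a square root of 8 is 8^((127+1)/4) = 8^32 mod 127.
Repeated squaring: 8^2≡64, 8^4≡32, 8^8≡8, 8^16≡64, 8^32≡32 (mod 127).
8^32 = 8^(32) ≡ 32 (mod 127).
Check: 32² = 1024 ≡ 8 (mod 127). The two roots are 32 and 95.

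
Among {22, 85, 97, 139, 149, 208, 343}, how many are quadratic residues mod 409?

(22/409) = -1 → non-residue.
(85/409) = +1 → QR.
(97/409) = -1 → non-residue.
(139/409) = +1 → QR.
(149/409) = -1 → non-residue.
(208/409) = -1 → non-residue.
(343/409) = -1 → non-residue.
Total quadratic residues among the 7: 2.

2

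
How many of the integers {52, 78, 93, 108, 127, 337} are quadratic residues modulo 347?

(52/347) = +1 → QR.
(78/347) = -1 → non-residue.
(93/347) = +1 → QR.
(108/347) = +1 → QR.
(127/347) = +1 → QR.
(337/347) = -1 → non-residue.
Total quadratic residues among the 6: 4.

4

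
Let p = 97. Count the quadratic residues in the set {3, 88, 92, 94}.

3

(3/97) = +1 → QR.
(88/97) = +1 → QR.
(92/97) = -1 → non-residue.
(94/97) = +1 → QR.
Total quadratic residues among the 4: 3.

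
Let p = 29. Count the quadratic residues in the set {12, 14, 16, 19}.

1

(12/29) = -1 → non-residue.
(14/29) = -1 → non-residue.
(16/29) = +1 → QR.
(19/29) = -1 → non-residue.
Total quadratic residues among the 4: 1.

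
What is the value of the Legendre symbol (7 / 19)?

Euler's criterion: (7/19) ≡ 7^9 (mod 19).
7^2 ≡ 11 (mod 19)
7^4 ≡ 7 (mod 19)
7^8 ≡ 11 (mod 19)
7^9 = 7^(8+1) ≡ 1 (mod 19).
Result is 1, so (7/19) = 1.

1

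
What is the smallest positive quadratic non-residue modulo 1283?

(2/1283) = −1, so 2 is the smallest positive non-residue mod 1283.

2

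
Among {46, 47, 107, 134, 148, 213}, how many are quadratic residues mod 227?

3

(46/227) = -1 → non-residue.
(47/227) = +1 → QR.
(107/227) = -1 → non-residue.
(134/227) = +1 → QR.
(148/227) = -1 → non-residue.
(213/227) = +1 → QR.
Total quadratic residues among the 6: 3.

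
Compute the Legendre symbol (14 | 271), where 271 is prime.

Euler's criterion: (14/271) ≡ 14^135 (mod 271).
14^2 ≡ 196 (mod 271)
14^4 ≡ 205 (mod 271)
14^8 ≡ 20 (mod 271)
14^16 ≡ 129 (mod 271)
14^32 ≡ 110 (mod 271)
14^64 ≡ 176 (mod 271)
14^128 ≡ 82 (mod 271)
14^135 = 14^(128+4+2+1) ≡ 1 (mod 271).
Result is 1, so (14/271) = 1.

1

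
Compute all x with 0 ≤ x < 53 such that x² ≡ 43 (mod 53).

53 ≡ 1 (mod 4), so we find a root by search.
Trying successive values, 19² = 361 ≡ 43 (mod 53). The other root is 53 − 19 = 34.

19, 34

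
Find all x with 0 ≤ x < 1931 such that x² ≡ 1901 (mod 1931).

Since 1931 ≡ 3 (mod 4), a square root of 1901 is 1901^((1931+1)/4) = 1901^483 mod 1931.
Repeated squaring: 1901^2≡900, 1901^4≡911, 1901^8≡1522, 1901^16≡1215, 1901^32≡941, 1901^64≡1083, 1901^128≡772, 1901^256≡1236 (mod 1931).
1901^483 = 1901^(256+128+64+32+2+1) ≡ 1707 (mod 1931).
Check: 1707² = 2913849 ≡ 1901 (mod 1931). The two roots are 224 and 1707.

224, 1707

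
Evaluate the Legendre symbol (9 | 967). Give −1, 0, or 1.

Reciprocity: 9 ≡ 1 and 967 ≡ 3 (mod 4), so (9/967) = +(967/9).
Reduce top mod 9: now compute (4/9).
Pull out 2^2: since 9 ≡ 1 (mod 8), (2/9) = +1, so (2/9)^2 = +1.
Reached (1/9) = 1. Collecting the sign flips along the way, the symbol is +1.

1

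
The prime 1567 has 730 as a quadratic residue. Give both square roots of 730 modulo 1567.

229, 1338

Since 1567 ≡ 3 (mod 4), a square root of 730 is 730^((1567+1)/4) = 730^392 mod 1567.
Repeated squaring: 730^2≡120, 730^4≡297, 730^8≡457, 730^16≡438, 730^32≡670, 730^64≡738, 730^128≡895, 730^256≡288 (mod 1567).
730^392 = 730^(256+128+8) ≡ 229 (mod 1567).
Check: 229² = 52441 ≡ 730 (mod 1567). The two roots are 229 and 1338.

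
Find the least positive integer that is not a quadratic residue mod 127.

(2/127) = +1, so 2 is a residue.
(3/127) = −1, so 3 is the smallest positive non-residue mod 127.

3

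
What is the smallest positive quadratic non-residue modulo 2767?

3

(2/2767) = +1, so 2 is a residue.
(3/2767) = −1, so 3 is the smallest positive non-residue mod 2767.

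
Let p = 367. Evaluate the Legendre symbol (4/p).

1

Euler's criterion: (4/367) ≡ 4^183 (mod 367).
4^2 ≡ 16 (mod 367)
4^4 ≡ 256 (mod 367)
4^8 ≡ 210 (mod 367)
4^16 ≡ 60 (mod 367)
4^32 ≡ 297 (mod 367)
4^64 ≡ 129 (mod 367)
4^128 ≡ 126 (mod 367)
4^183 = 4^(128+32+16+4+2+1) ≡ 1 (mod 367).
Result is 1, so (4/367) = 1.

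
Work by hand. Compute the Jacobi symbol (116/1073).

0

Pull out 2^2: since 1073 ≡ 1 (mod 8), (2/1073) = +1, so (2/1073)^2 = +1.
Reciprocity: 29 ≡ 1 and 1073 ≡ 1 (mod 4), so (29/1073) = +(1073/29).
Reduce top mod 29: now compute (0/29).
Top reduces to 0: gcd > 1, so the symbol is 0.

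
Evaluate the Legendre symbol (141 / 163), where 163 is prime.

-1

Euler's criterion: (141/163) ≡ 141^81 (mod 163).
141^2 ≡ 158 (mod 163)
141^4 ≡ 25 (mod 163)
141^8 ≡ 136 (mod 163)
141^16 ≡ 77 (mod 163)
141^32 ≡ 61 (mod 163)
141^64 ≡ 135 (mod 163)
141^81 = 141^(64+16+1) ≡ 162 (mod 163).
Result is 162 ≡ −1, so (141/163) = −1.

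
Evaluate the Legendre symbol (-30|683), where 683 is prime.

-1

First reduce: -30 ≡ 653 (mod 683).
Reciprocity: 653 ≡ 1 and 683 ≡ 3 (mod 4), so (653/683) = +(683/653).
Reduce top mod 653: now compute (30/653).
Pull out 2: since 653 ≡ 5 (mod 8), (2/653) = -1.
Reciprocity: 15 ≡ 3 and 653 ≡ 1 (mod 4), so (15/653) = +(653/15).
Reduce top mod 15: now compute (8/15).
Pull out 2^3: since 15 ≡ 7 (mod 8), (2/15) = +1, so (2/15)^3 = +1.
Reached (1/15) = 1. Collecting the sign flips along the way, the symbol is -1.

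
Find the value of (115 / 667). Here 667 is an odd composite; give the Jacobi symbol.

0

Reciprocity: 115 ≡ 3 and 667 ≡ 3 (mod 4), so (115/667) = −(667/115).
Reduce top mod 115: now compute (92/115).
Pull out 2^2: since 115 ≡ 3 (mod 8), (2/115) = -1, so (2/115)^2 = +1.
Reciprocity: 23 ≡ 3 and 115 ≡ 3 (mod 4), so (23/115) = −(115/23).
Reduce top mod 23: now compute (0/23).
Top reduces to 0: gcd > 1, so the symbol is 0.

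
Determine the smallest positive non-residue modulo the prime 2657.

3

(2/2657) = +1, so 2 is a residue.
(3/2657) = −1, so 3 is the smallest positive non-residue mod 2657.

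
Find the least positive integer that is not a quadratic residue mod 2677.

2

(2/2677) = −1, so 2 is the smallest positive non-residue mod 2677.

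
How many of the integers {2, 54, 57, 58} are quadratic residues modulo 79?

(2/79) = +1 → QR.
(54/79) = -1 → non-residue.
(57/79) = -1 → non-residue.
(58/79) = -1 → non-residue.
Total quadratic residues among the 4: 1.

1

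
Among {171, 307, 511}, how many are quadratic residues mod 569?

1

(171/569) = -1 → non-residue.
(307/569) = +1 → QR.
(511/569) = -1 → non-residue.
Total quadratic residues among the 3: 1.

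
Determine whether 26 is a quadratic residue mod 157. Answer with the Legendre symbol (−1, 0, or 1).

-1

Euler's criterion: (26/157) ≡ 26^78 (mod 157).
26^2 ≡ 48 (mod 157)
26^4 ≡ 106 (mod 157)
26^8 ≡ 89 (mod 157)
26^16 ≡ 71 (mod 157)
26^32 ≡ 17 (mod 157)
26^64 ≡ 132 (mod 157)
26^78 = 26^(64+8+4+2) ≡ 156 (mod 157).
Result is 156 ≡ −1, so (26/157) = −1.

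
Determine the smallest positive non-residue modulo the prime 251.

2

(2/251) = −1, so 2 is the smallest positive non-residue mod 251.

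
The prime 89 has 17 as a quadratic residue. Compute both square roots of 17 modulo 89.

89 ≡ 1 (mod 4), so we find a root by search.
Trying successive values, 27² = 729 ≡ 17 (mod 89). The other root is 89 − 27 = 62.

27, 62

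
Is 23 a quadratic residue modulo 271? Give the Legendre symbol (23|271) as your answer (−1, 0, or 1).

-1

Euler's criterion: (23/271) ≡ 23^135 (mod 271).
23^2 ≡ 258 (mod 271)
23^4 ≡ 169 (mod 271)
23^8 ≡ 106 (mod 271)
23^16 ≡ 125 (mod 271)
23^32 ≡ 178 (mod 271)
23^64 ≡ 248 (mod 271)
23^128 ≡ 258 (mod 271)
23^135 = 23^(128+4+2+1) ≡ 270 (mod 271).
Result is 270 ≡ −1, so (23/271) = −1.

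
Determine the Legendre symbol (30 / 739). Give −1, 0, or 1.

1

Pull out 2: since 739 ≡ 3 (mod 8), (2/739) = -1.
Reciprocity: 15 ≡ 3 and 739 ≡ 3 (mod 4), so (15/739) = −(739/15).
Reduce top mod 15: now compute (4/15).
Pull out 2^2: since 15 ≡ 7 (mod 8), (2/15) = +1, so (2/15)^2 = +1.
Reached (1/15) = 1. Collecting the sign flips along the way, the symbol is +1.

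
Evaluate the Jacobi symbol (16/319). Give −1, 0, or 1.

Pull out 2^4: since 319 ≡ 7 (mod 8), (2/319) = +1, so (2/319)^4 = +1.
Reached (1/319) = 1. Collecting the sign flips along the way, the symbol is +1.

1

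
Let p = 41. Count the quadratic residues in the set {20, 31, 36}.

(20/41) = +1 → QR.
(31/41) = +1 → QR.
(36/41) = +1 → QR.
Total quadratic residues among the 3: 3.

3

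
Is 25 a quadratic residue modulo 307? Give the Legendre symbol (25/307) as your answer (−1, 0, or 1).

1

Euler's criterion: (25/307) ≡ 25^153 (mod 307).
25^2 ≡ 11 (mod 307)
25^4 ≡ 121 (mod 307)
25^8 ≡ 212 (mod 307)
25^16 ≡ 122 (mod 307)
25^32 ≡ 148 (mod 307)
25^64 ≡ 107 (mod 307)
25^128 ≡ 90 (mod 307)
25^153 = 25^(128+16+8+1) ≡ 1 (mod 307).
Result is 1, so (25/307) = 1.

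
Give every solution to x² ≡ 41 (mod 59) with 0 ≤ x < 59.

10, 49

Since 59 ≡ 3 (mod 4), a square root of 41 is 41^((59+1)/4) = 41^15 mod 59.
Repeated squaring: 41^2≡29, 41^4≡15, 41^8≡48 (mod 59).
41^15 = 41^(8+4+2+1) ≡ 49 (mod 59).
Check: 49² = 2401 ≡ 41 (mod 59). The two roots are 10 and 49.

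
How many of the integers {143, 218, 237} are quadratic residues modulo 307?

0

(143/307) = -1 → non-residue.
(218/307) = -1 → non-residue.
(237/307) = -1 → non-residue.
Total quadratic residues among the 3: 0.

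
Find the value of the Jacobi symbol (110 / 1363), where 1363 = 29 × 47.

1

Pull out 2: since 1363 ≡ 3 (mod 8), (2/1363) = -1.
Reciprocity: 55 ≡ 3 and 1363 ≡ 3 (mod 4), so (55/1363) = −(1363/55).
Reduce top mod 55: now compute (43/55).
Reciprocity: 43 ≡ 3 and 55 ≡ 3 (mod 4), so (43/55) = −(55/43).
Reduce top mod 43: now compute (12/43).
Pull out 2^2: since 43 ≡ 3 (mod 8), (2/43) = -1, so (2/43)^2 = +1.
Reciprocity: 3 ≡ 3 and 43 ≡ 3 (mod 4), so (3/43) = −(43/3).
Reduce top mod 3: now compute (1/3).
Reached (1/3) = 1. Collecting the sign flips along the way, the symbol is +1.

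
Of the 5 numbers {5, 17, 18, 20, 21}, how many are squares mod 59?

4

(5/59) = +1 → QR.
(17/59) = +1 → QR.
(18/59) = -1 → non-residue.
(20/59) = +1 → QR.
(21/59) = +1 → QR.
Total quadratic residues among the 5: 4.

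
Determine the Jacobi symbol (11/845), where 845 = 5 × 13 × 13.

1

Reciprocity: 11 ≡ 3 and 845 ≡ 1 (mod 4), so (11/845) = +(845/11).
Reduce top mod 11: now compute (9/11).
Reciprocity: 9 ≡ 1 and 11 ≡ 3 (mod 4), so (9/11) = +(11/9).
Reduce top mod 9: now compute (2/9).
Pull out 2: since 9 ≡ 1 (mod 8), (2/9) = +1.
Reached (1/9) = 1. Collecting the sign flips along the way, the symbol is +1.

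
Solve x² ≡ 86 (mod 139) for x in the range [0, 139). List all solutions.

15, 124

Since 139 ≡ 3 (mod 4), a square root of 86 is 86^((139+1)/4) = 86^35 mod 139.
Repeated squaring: 86^2≡29, 86^4≡7, 86^8≡49, 86^16≡38, 86^32≡54 (mod 139).
86^35 = 86^(32+2+1) ≡ 124 (mod 139).
Check: 124² = 15376 ≡ 86 (mod 139). The two roots are 15 and 124.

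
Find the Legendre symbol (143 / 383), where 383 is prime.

Reciprocity: 143 ≡ 3 and 383 ≡ 3 (mod 4), so (143/383) = −(383/143).
Reduce top mod 143: now compute (97/143).
Reciprocity: 97 ≡ 1 and 143 ≡ 3 (mod 4), so (97/143) = +(143/97).
Reduce top mod 97: now compute (46/97).
Pull out 2: since 97 ≡ 1 (mod 8), (2/97) = +1.
Reciprocity: 23 ≡ 3 and 97 ≡ 1 (mod 4), so (23/97) = +(97/23).
Reduce top mod 23: now compute (5/23).
Reciprocity: 5 ≡ 1 and 23 ≡ 3 (mod 4), so (5/23) = +(23/5).
Reduce top mod 5: now compute (3/5).
Reciprocity: 3 ≡ 3 and 5 ≡ 1 (mod 4), so (3/5) = +(5/3).
Reduce top mod 3: now compute (2/3).
Pull out 2: since 3 ≡ 3 (mod 8), (2/3) = -1.
Reached (1/3) = 1. Collecting the sign flips along the way, the symbol is +1.

1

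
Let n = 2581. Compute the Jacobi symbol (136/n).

Pull out 2^3: since 2581 ≡ 5 (mod 8), (2/2581) = -1, so (2/2581)^3 = -1.
Reciprocity: 17 ≡ 1 and 2581 ≡ 1 (mod 4), so (17/2581) = +(2581/17).
Reduce top mod 17: now compute (14/17).
Pull out 2: since 17 ≡ 1 (mod 8), (2/17) = +1.
Reciprocity: 7 ≡ 3 and 17 ≡ 1 (mod 4), so (7/17) = +(17/7).
Reduce top mod 7: now compute (3/7).
Reciprocity: 3 ≡ 3 and 7 ≡ 3 (mod 4), so (3/7) = −(7/3).
Reduce top mod 3: now compute (1/3).
Reached (1/3) = 1. Collecting the sign flips along the way, the symbol is +1.

1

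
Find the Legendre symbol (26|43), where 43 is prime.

-1

Euler's criterion: (26/43) ≡ 26^21 (mod 43).
26^2 ≡ 31 (mod 43)
26^4 ≡ 15 (mod 43)
26^8 ≡ 10 (mod 43)
26^16 ≡ 14 (mod 43)
26^21 = 26^(16+4+1) ≡ 42 (mod 43).
Result is 42 ≡ −1, so (26/43) = −1.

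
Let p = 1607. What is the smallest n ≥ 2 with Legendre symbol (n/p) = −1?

5

(2/1607) = +1, so 2 is a residue.
(3/1607) = +1, so 3 is a residue.
(4/1607) = +1, so 4 is a residue.
(5/1607) = −1, so 5 is the smallest positive non-residue mod 1607.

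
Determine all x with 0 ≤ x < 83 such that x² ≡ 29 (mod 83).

Since 83 ≡ 3 (mod 4), a square root of 29 is 29^((83+1)/4) = 29^21 mod 83.
Repeated squaring: 29^2≡11, 29^4≡38, 29^8≡33, 29^16≡10 (mod 83).
29^21 = 29^(16+4+1) ≡ 64 (mod 83).
Check: 64² = 4096 ≡ 29 (mod 83). The two roots are 19 and 64.

19, 64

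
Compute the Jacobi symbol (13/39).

0

Reciprocity: 13 ≡ 1 and 39 ≡ 3 (mod 4), so (13/39) = +(39/13).
Reduce top mod 13: now compute (0/13).
Top reduces to 0: gcd > 1, so the symbol is 0.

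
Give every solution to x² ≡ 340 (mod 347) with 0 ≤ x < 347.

149, 198

Since 347 ≡ 3 (mod 4), a square root of 340 is 340^((347+1)/4) = 340^87 mod 347.
Repeated squaring: 340^2≡49, 340^4≡319, 340^8≡90, 340^16≡119, 340^32≡281, 340^64≡192 (mod 347).
340^87 = 340^(64+16+4+2+1) ≡ 149 (mod 347).
Check: 149² = 22201 ≡ 340 (mod 347). The two roots are 149 and 198.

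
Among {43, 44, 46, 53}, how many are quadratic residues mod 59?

(43/59) = -1 → non-residue.
(44/59) = -1 → non-residue.
(46/59) = +1 → QR.
(53/59) = +1 → QR.
Total quadratic residues among the 4: 2.

2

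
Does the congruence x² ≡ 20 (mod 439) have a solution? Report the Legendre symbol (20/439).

Pull out 2^2: since 439 ≡ 7 (mod 8), (2/439) = +1, so (2/439)^2 = +1.
Reciprocity: 5 ≡ 1 and 439 ≡ 3 (mod 4), so (5/439) = +(439/5).
Reduce top mod 5: now compute (4/5).
Pull out 2^2: since 5 ≡ 5 (mod 8), (2/5) = -1, so (2/5)^2 = +1.
Reached (1/5) = 1. Collecting the sign flips along the way, the symbol is +1.

1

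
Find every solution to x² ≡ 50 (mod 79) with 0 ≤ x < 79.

Since 79 ≡ 3 (mod 4), a square root of 50 is 50^((79+1)/4) = 50^20 mod 79.
Repeated squaring: 50^2≡51, 50^4≡73, 50^8≡36, 50^16≡32 (mod 79).
50^20 = 50^(16+4) ≡ 45 (mod 79).
Check: 45² = 2025 ≡ 50 (mod 79). The two roots are 34 and 45.

34, 45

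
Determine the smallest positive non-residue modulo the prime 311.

11

(2/311) = +1, so 2 is a residue.
(3/311) = +1, so 3 is a residue.
(4/311) = +1, so 4 is a residue.
(5/311) = +1, so 5 is a residue.
(6/311) = +1, so 6 is a residue.
(7/311) = +1, so 7 is a residue.
(8/311) = +1, so 8 is a residue.
(9/311) = +1, so 9 is a residue.
(10/311) = +1, so 10 is a residue.
(11/311) = −1, so 11 is the smallest positive non-residue mod 311.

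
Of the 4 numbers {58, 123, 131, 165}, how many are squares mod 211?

(58/211) = +1 → QR.
(123/211) = +1 → QR.
(131/211) = -1 → non-residue.
(165/211) = -1 → non-residue.
Total quadratic residues among the 4: 2.

2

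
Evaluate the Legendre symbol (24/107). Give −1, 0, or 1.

Pull out 2^3: since 107 ≡ 3 (mod 8), (2/107) = -1, so (2/107)^3 = -1.
Reciprocity: 3 ≡ 3 and 107 ≡ 3 (mod 4), so (3/107) = −(107/3).
Reduce top mod 3: now compute (2/3).
Pull out 2: since 3 ≡ 3 (mod 8), (2/3) = -1.
Reached (1/3) = 1. Collecting the sign flips along the way, the symbol is -1.

-1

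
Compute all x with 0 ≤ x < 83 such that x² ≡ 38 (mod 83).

Since 83 ≡ 3 (mod 4), a square root of 38 is 38^((83+1)/4) = 38^21 mod 83.
Repeated squaring: 38^2≡33, 38^4≡10, 38^8≡17, 38^16≡40 (mod 83).
38^21 = 38^(16+4+1) ≡ 11 (mod 83).
Check: 11² = 121 ≡ 38 (mod 83). The two roots are 11 and 72.

11, 72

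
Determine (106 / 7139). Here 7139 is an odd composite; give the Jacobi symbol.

-1

Pull out 2: since 7139 ≡ 3 (mod 8), (2/7139) = -1.
Reciprocity: 53 ≡ 1 and 7139 ≡ 3 (mod 4), so (53/7139) = +(7139/53).
Reduce top mod 53: now compute (37/53).
Reciprocity: 37 ≡ 1 and 53 ≡ 1 (mod 4), so (37/53) = +(53/37).
Reduce top mod 37: now compute (16/37).
Pull out 2^4: since 37 ≡ 5 (mod 8), (2/37) = -1, so (2/37)^4 = +1.
Reached (1/37) = 1. Collecting the sign flips along the way, the symbol is -1.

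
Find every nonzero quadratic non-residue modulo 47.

5,10,11,13,15,19,20,22,23,26,29,30,31,33,35,38,39,40,41,43,44,45,46

Square k = 1,…,23 (k and 47−k give the same square):
1²=1, 2²=4, 3²=9, 4²=16, 5²=25, 6²=36, 7²≡2, 8²≡17, 9²≡34, 10²≡6, 11²≡27, 12²≡3, 13²≡28, 14²≡8, 15²≡37, 16²≡21, 17²≡7, 18²≡42, 19²≡32, 20²≡24, 21²≡18, 22²≡14, 23²≡12 (mod 47).
The residues are {1, 2, 3, 4, 6, 7, 8, 9, 12, 14, 16, 17, 18, 21, 24, 25, 27, 28, 32, 34, 36, 37, 42}; the non-residues are the remaining 23 nonzero classes.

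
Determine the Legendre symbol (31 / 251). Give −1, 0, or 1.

1

Reciprocity: 31 ≡ 3 and 251 ≡ 3 (mod 4), so (31/251) = −(251/31).
Reduce top mod 31: now compute (3/31).
Reciprocity: 3 ≡ 3 and 31 ≡ 3 (mod 4), so (3/31) = −(31/3).
Reduce top mod 3: now compute (1/3).
Reached (1/3) = 1. Collecting the sign flips along the way, the symbol is +1.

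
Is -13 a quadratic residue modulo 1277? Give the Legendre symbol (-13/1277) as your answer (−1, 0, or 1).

1

First reduce: -13 ≡ 1264 (mod 1277).
Pull out 2^4: since 1277 ≡ 5 (mod 8), (2/1277) = -1, so (2/1277)^4 = +1.
Reciprocity: 79 ≡ 3 and 1277 ≡ 1 (mod 4), so (79/1277) = +(1277/79).
Reduce top mod 79: now compute (13/79).
Reciprocity: 13 ≡ 1 and 79 ≡ 3 (mod 4), so (13/79) = +(79/13).
Reduce top mod 13: now compute (1/13).
Reached (1/13) = 1. Collecting the sign flips along the way, the symbol is +1.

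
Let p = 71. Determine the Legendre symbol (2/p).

1

Pull out 2: since 71 ≡ 7 (mod 8), (2/71) = +1.
Reached (1/71) = 1. Collecting the sign flips along the way, the symbol is +1.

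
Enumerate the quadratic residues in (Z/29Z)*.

Square k = 1,…,14 (k and 29−k give the same square):
1²=1, 2²=4, 3²=9, 4²=16, 5²=25, 6²≡7, 7²≡20, 8²≡6, 9²≡23, 10²≡13, 11²≡5, 12²≡28, 13²≡24, 14²≡22 (mod 29).
So the quadratic residues mod 29 are {1, 4, 5, 6, 7, 9, 13, 16, 20, 22, 23, 24, 25, 28}.

1, 4, 5, 6, 7, 9, 13, 16, 20, 22, 23, 24, 25, 28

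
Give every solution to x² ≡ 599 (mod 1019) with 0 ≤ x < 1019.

Since 1019 ≡ 3 (mod 4), a square root of 599 is 599^((1019+1)/4) = 599^255 mod 1019.
Repeated squaring: 599^2≡113, 599^4≡541, 599^8≡228, 599^16≡15, 599^32≡225, 599^64≡694, 599^128≡668 (mod 1019).
599^255 = 599^(128+64+32+16+8+4+2+1) ≡ 238 (mod 1019).
Check: 238² = 56644 ≡ 599 (mod 1019). The two roots are 238 and 781.

238, 781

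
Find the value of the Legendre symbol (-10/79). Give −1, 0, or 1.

First reduce: -10 ≡ 69 (mod 79).
Reciprocity: 69 ≡ 1 and 79 ≡ 3 (mod 4), so (69/79) = +(79/69).
Reduce top mod 69: now compute (10/69).
Pull out 2: since 69 ≡ 5 (mod 8), (2/69) = -1.
Reciprocity: 5 ≡ 1 and 69 ≡ 1 (mod 4), so (5/69) = +(69/5).
Reduce top mod 5: now compute (4/5).
Pull out 2^2: since 5 ≡ 5 (mod 8), (2/5) = -1, so (2/5)^2 = +1.
Reached (1/5) = 1. Collecting the sign flips along the way, the symbol is -1.

-1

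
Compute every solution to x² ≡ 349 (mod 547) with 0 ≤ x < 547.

Since 547 ≡ 3 (mod 4), a square root of 349 is 349^((547+1)/4) = 349^137 mod 547.
Repeated squaring: 349^2≡367, 349^4≡127, 349^8≡266, 349^16≡193, 349^32≡53, 349^64≡74, 349^128≡6 (mod 547).
349^137 = 349^(128+8+1) ≡ 158 (mod 547).
Check: 158² = 24964 ≡ 349 (mod 547). The two roots are 158 and 389.

158, 389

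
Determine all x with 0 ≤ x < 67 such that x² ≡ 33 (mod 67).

10, 57

Since 67 ≡ 3 (mod 4), a square root of 33 is 33^((67+1)/4) = 33^17 mod 67.
Repeated squaring: 33^2≡17, 33^4≡21, 33^8≡39, 33^16≡47 (mod 67).
33^17 = 33^(16+1) ≡ 10 (mod 67).
Check: 10² = 100 ≡ 33 (mod 67). The two roots are 10 and 57.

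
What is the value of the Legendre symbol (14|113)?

1

Pull out 2: since 113 ≡ 1 (mod 8), (2/113) = +1.
Reciprocity: 7 ≡ 3 and 113 ≡ 1 (mod 4), so (7/113) = +(113/7).
Reduce top mod 7: now compute (1/7).
Reached (1/7) = 1. Collecting the sign flips along the way, the symbol is +1.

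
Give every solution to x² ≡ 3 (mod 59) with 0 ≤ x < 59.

11, 48

Since 59 ≡ 3 (mod 4), a square root of 3 is 3^((59+1)/4) = 3^15 mod 59.
Repeated squaring: 3^2≡9, 3^4≡22, 3^8≡12 (mod 59).
3^15 = 3^(8+4+2+1) ≡ 48 (mod 59).
Check: 48² = 2304 ≡ 3 (mod 59). The two roots are 11 and 48.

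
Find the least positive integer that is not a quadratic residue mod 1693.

2

(2/1693) = −1, so 2 is the smallest positive non-residue mod 1693.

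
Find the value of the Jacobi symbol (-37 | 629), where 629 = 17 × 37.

0

First reduce: -37 ≡ 592 (mod 629).
Pull out 2^4: since 629 ≡ 5 (mod 8), (2/629) = -1, so (2/629)^4 = +1.
Reciprocity: 37 ≡ 1 and 629 ≡ 1 (mod 4), so (37/629) = +(629/37).
Reduce top mod 37: now compute (0/37).
Top reduces to 0: gcd > 1, so the symbol is 0.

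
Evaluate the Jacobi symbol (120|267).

0

Pull out 2^3: since 267 ≡ 3 (mod 8), (2/267) = -1, so (2/267)^3 = -1.
Reciprocity: 15 ≡ 3 and 267 ≡ 3 (mod 4), so (15/267) = −(267/15).
Reduce top mod 15: now compute (12/15).
Pull out 2^2: since 15 ≡ 7 (mod 8), (2/15) = +1, so (2/15)^2 = +1.
Reciprocity: 3 ≡ 3 and 15 ≡ 3 (mod 4), so (3/15) = −(15/3).
Reduce top mod 3: now compute (0/3).
Top reduces to 0: gcd > 1, so the symbol is 0.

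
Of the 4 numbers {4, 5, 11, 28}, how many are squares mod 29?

3

(4/29) = +1 → QR.
(5/29) = +1 → QR.
(11/29) = -1 → non-residue.
(28/29) = +1 → QR.
Total quadratic residues among the 4: 3.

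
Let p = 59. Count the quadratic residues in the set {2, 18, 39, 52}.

(2/59) = -1 → non-residue.
(18/59) = -1 → non-residue.
(39/59) = -1 → non-residue.
(52/59) = -1 → non-residue.
Total quadratic residues among the 4: 0.

0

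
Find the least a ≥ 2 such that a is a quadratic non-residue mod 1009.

(2/1009) = +1, so 2 is a residue.
(3/1009) = +1, so 3 is a residue.
(4/1009) = +1, so 4 is a residue.
(5/1009) = +1, so 5 is a residue.
(6/1009) = +1, so 6 is a residue.
(7/1009) = +1, so 7 is a residue.
(8/1009) = +1, so 8 is a residue.
(9/1009) = +1, so 9 is a residue.
(10/1009) = +1, so 10 is a residue.
(11/1009) = −1, so 11 is the smallest positive non-residue mod 1009.

11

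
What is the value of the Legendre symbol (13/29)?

Reciprocity: 13 ≡ 1 and 29 ≡ 1 (mod 4), so (13/29) = +(29/13).
Reduce top mod 13: now compute (3/13).
Reciprocity: 3 ≡ 3 and 13 ≡ 1 (mod 4), so (3/13) = +(13/3).
Reduce top mod 3: now compute (1/3).
Reached (1/3) = 1. Collecting the sign flips along the way, the symbol is +1.

1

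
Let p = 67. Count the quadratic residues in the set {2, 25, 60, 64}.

3

(2/67) = -1 → non-residue.
(25/67) = +1 → QR.
(60/67) = +1 → QR.
(64/67) = +1 → QR.
Total quadratic residues among the 4: 3.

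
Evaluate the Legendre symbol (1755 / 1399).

1

First reduce: 1755 ≡ 356 (mod 1399).
Pull out 2^2: since 1399 ≡ 7 (mod 8), (2/1399) = +1, so (2/1399)^2 = +1.
Reciprocity: 89 ≡ 1 and 1399 ≡ 3 (mod 4), so (89/1399) = +(1399/89).
Reduce top mod 89: now compute (64/89).
Pull out 2^6: since 89 ≡ 1 (mod 8), (2/89) = +1, so (2/89)^6 = +1.
Reached (1/89) = 1. Collecting the sign flips along the way, the symbol is +1.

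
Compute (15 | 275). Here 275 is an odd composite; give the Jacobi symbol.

Reciprocity: 15 ≡ 3 and 275 ≡ 3 (mod 4), so (15/275) = −(275/15).
Reduce top mod 15: now compute (5/15).
Reciprocity: 5 ≡ 1 and 15 ≡ 3 (mod 4), so (5/15) = +(15/5).
Reduce top mod 5: now compute (0/5).
Top reduces to 0: gcd > 1, so the symbol is 0.

0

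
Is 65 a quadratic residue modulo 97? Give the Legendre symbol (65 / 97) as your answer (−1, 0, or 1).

1

Euler's criterion: (65/97) ≡ 65^48 (mod 97).
65^2 ≡ 54 (mod 97)
65^4 ≡ 6 (mod 97)
65^8 ≡ 36 (mod 97)
65^16 ≡ 35 (mod 97)
65^32 ≡ 61 (mod 97)
65^48 = 65^(32+16) ≡ 1 (mod 97).
Result is 1, so (65/97) = 1.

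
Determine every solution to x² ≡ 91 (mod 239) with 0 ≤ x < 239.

42, 197

Since 239 ≡ 3 (mod 4), a square root of 91 is 91^((239+1)/4) = 91^60 mod 239.
Repeated squaring: 91^2≡155, 91^4≡125, 91^8≡90, 91^16≡213, 91^32≡198 (mod 239).
91^60 = 91^(32+16+8+4) ≡ 197 (mod 239).
Check: 197² = 38809 ≡ 91 (mod 239). The two roots are 42 and 197.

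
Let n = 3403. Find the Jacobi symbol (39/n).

-1

Reciprocity: 39 ≡ 3 and 3403 ≡ 3 (mod 4), so (39/3403) = −(3403/39).
Reduce top mod 39: now compute (10/39).
Pull out 2: since 39 ≡ 7 (mod 8), (2/39) = +1.
Reciprocity: 5 ≡ 1 and 39 ≡ 3 (mod 4), so (5/39) = +(39/5).
Reduce top mod 5: now compute (4/5).
Pull out 2^2: since 5 ≡ 5 (mod 8), (2/5) = -1, so (2/5)^2 = +1.
Reached (1/5) = 1. Collecting the sign flips along the way, the symbol is -1.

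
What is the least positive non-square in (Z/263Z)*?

(2/263) = +1, so 2 is a residue.
(3/263) = +1, so 3 is a residue.
(4/263) = +1, so 4 is a residue.
(5/263) = −1, so 5 is the smallest positive non-residue mod 263.

5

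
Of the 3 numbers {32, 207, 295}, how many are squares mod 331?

(32/331) = -1 → non-residue.
(207/331) = -1 → non-residue.
(295/331) = -1 → non-residue.
Total quadratic residues among the 3: 0.

0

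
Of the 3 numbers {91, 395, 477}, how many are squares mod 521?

1

(91/521) = -1 → non-residue.
(395/521) = -1 → non-residue.
(477/521) = +1 → QR.
Total quadratic residues among the 3: 1.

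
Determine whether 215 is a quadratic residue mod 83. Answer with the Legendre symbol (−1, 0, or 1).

First reduce: 215 ≡ 49 (mod 83).
Reciprocity: 49 ≡ 1 and 83 ≡ 3 (mod 4), so (49/83) = +(83/49).
Reduce top mod 49: now compute (34/49).
Pull out 2: since 49 ≡ 1 (mod 8), (2/49) = +1.
Reciprocity: 17 ≡ 1 and 49 ≡ 1 (mod 4), so (17/49) = +(49/17).
Reduce top mod 17: now compute (15/17).
Reciprocity: 15 ≡ 3 and 17 ≡ 1 (mod 4), so (15/17) = +(17/15).
Reduce top mod 15: now compute (2/15).
Pull out 2: since 15 ≡ 7 (mod 8), (2/15) = +1.
Reached (1/15) = 1. Collecting the sign flips along the way, the symbol is +1.

1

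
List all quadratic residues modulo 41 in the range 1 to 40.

1, 2, 4, 5, 8, 9, 10, 16, 18, 20, 21, 23, 25, 31, 32, 33, 36, 37, 39, 40

Square k = 1,…,20 (k and 41−k give the same square):
1²=1, 2²=4, 3²=9, 4²=16, 5²=25, 6²=36, 7²≡8, 8²≡23, 9²≡40, 10²≡18, 11²≡39, 12²≡21, 13²≡5, 14²≡32, 15²≡20, 16²≡10, 17²≡2, 18²≡37, 19²≡33, 20²≡31 (mod 41).
So the quadratic residues mod 41 are {1, 2, 4, 5, 8, 9, 10, 16, 18, 20, 21, 23, 25, 31, 32, 33, 36, 37, 39, 40}.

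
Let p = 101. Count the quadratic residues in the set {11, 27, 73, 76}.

(11/101) = -1 → non-residue.
(27/101) = -1 → non-residue.
(73/101) = -1 → non-residue.
(76/101) = +1 → QR.
Total quadratic residues among the 4: 1.

1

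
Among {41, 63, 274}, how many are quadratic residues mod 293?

(41/293) = -1 → non-residue.
(63/293) = -1 → non-residue.
(274/293) = -1 → non-residue.
Total quadratic residues among the 3: 0.

0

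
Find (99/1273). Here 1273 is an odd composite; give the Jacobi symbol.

-1

Reciprocity: 99 ≡ 3 and 1273 ≡ 1 (mod 4), so (99/1273) = +(1273/99).
Reduce top mod 99: now compute (85/99).
Reciprocity: 85 ≡ 1 and 99 ≡ 3 (mod 4), so (85/99) = +(99/85).
Reduce top mod 85: now compute (14/85).
Pull out 2: since 85 ≡ 5 (mod 8), (2/85) = -1.
Reciprocity: 7 ≡ 3 and 85 ≡ 1 (mod 4), so (7/85) = +(85/7).
Reduce top mod 7: now compute (1/7).
Reached (1/7) = 1. Collecting the sign flips along the way, the symbol is -1.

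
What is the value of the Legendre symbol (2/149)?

-1

Pull out 2: since 149 ≡ 5 (mod 8), (2/149) = -1.
Reached (1/149) = 1. Collecting the sign flips along the way, the symbol is -1.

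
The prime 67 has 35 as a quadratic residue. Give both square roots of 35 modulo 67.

13, 54

Since 67 ≡ 3 (mod 4), a square root of 35 is 35^((67+1)/4) = 35^17 mod 67.
Repeated squaring: 35^2≡19, 35^4≡26, 35^8≡6, 35^16≡36 (mod 67).
35^17 = 35^(16+1) ≡ 54 (mod 67).
Check: 54² = 2916 ≡ 35 (mod 67). The two roots are 13 and 54.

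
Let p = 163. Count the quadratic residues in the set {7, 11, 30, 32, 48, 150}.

(7/163) = -1 → non-residue.
(11/163) = -1 → non-residue.
(30/163) = -1 → non-residue.
(32/163) = -1 → non-residue.
(48/163) = -1 → non-residue.
(150/163) = +1 → QR.
Total quadratic residues among the 6: 1.

1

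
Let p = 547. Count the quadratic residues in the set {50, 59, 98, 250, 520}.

2

(50/547) = -1 → non-residue.
(59/547) = -1 → non-residue.
(98/547) = -1 → non-residue.
(250/547) = +1 → QR.
(520/547) = +1 → QR.
Total quadratic residues among the 5: 2.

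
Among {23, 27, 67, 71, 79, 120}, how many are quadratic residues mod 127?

3

(23/127) = -1 → non-residue.
(27/127) = -1 → non-residue.
(67/127) = -1 → non-residue.
(71/127) = +1 → QR.
(79/127) = +1 → QR.
(120/127) = +1 → QR.
Total quadratic residues among the 6: 3.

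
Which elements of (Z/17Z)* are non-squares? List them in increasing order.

Square k = 1,…,8 (k and 17−k give the same square):
1²=1, 2²=4, 3²=9, 4²=16, 5²≡8, 6²≡2, 7²≡15, 8²≡13 (mod 17).
The residues are {1, 2, 4, 8, 9, 13, 15, 16}; the non-residues are the remaining 8 nonzero classes.

3, 5, 6, 7, 10, 11, 12, 14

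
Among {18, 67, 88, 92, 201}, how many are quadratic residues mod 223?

2

(18/223) = +1 → QR.
(67/223) = -1 → non-residue.
(88/223) = -1 → non-residue.
(92/223) = -1 → non-residue.
(201/223) = +1 → QR.
Total quadratic residues among the 5: 2.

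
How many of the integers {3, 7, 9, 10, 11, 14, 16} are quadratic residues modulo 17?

(3/17) = -1 → non-residue.
(7/17) = -1 → non-residue.
(9/17) = +1 → QR.
(10/17) = -1 → non-residue.
(11/17) = -1 → non-residue.
(14/17) = -1 → non-residue.
(16/17) = +1 → QR.
Total quadratic residues among the 7: 2.

2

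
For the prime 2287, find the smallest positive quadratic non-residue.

3

(2/2287) = +1, so 2 is a residue.
(3/2287) = −1, so 3 is the smallest positive non-residue mod 2287.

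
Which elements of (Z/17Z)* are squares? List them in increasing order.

Square k = 1,…,8 (k and 17−k give the same square):
1²=1, 2²=4, 3²=9, 4²=16, 5²≡8, 6²≡2, 7²≡15, 8²≡13 (mod 17).
So the quadratic residues mod 17 are {1, 2, 4, 8, 9, 13, 15, 16}.

1, 2, 4, 8, 9, 13, 15, 16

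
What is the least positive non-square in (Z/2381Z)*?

2

(2/2381) = −1, so 2 is the smallest positive non-residue mod 2381.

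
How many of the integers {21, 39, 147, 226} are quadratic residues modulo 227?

2

(21/227) = +1 → QR.
(39/227) = -1 → non-residue.
(147/227) = +1 → QR.
(226/227) = -1 → non-residue.
Total quadratic residues among the 4: 2.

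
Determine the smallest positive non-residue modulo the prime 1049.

(2/1049) = +1, so 2 is a residue.
(3/1049) = −1, so 3 is the smallest positive non-residue mod 1049.

3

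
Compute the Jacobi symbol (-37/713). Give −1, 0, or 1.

1

First reduce: -37 ≡ 676 (mod 713).
Pull out 2^2: since 713 ≡ 1 (mod 8), (2/713) = +1, so (2/713)^2 = +1.
Reciprocity: 169 ≡ 1 and 713 ≡ 1 (mod 4), so (169/713) = +(713/169).
Reduce top mod 169: now compute (37/169).
Reciprocity: 37 ≡ 1 and 169 ≡ 1 (mod 4), so (37/169) = +(169/37).
Reduce top mod 37: now compute (21/37).
Reciprocity: 21 ≡ 1 and 37 ≡ 1 (mod 4), so (21/37) = +(37/21).
Reduce top mod 21: now compute (16/21).
Pull out 2^4: since 21 ≡ 5 (mod 8), (2/21) = -1, so (2/21)^4 = +1.
Reached (1/21) = 1. Collecting the sign flips along the way, the symbol is +1.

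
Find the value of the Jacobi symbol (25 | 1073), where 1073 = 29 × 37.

1

Reciprocity: 25 ≡ 1 and 1073 ≡ 1 (mod 4), so (25/1073) = +(1073/25).
Reduce top mod 25: now compute (23/25).
Reciprocity: 23 ≡ 3 and 25 ≡ 1 (mod 4), so (23/25) = +(25/23).
Reduce top mod 23: now compute (2/23).
Pull out 2: since 23 ≡ 7 (mod 8), (2/23) = +1.
Reached (1/23) = 1. Collecting the sign flips along the way, the symbol is +1.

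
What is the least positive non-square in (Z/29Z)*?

2

(2/29) = −1, so 2 is the smallest positive non-residue mod 29.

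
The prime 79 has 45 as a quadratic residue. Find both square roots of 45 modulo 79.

Since 79 ≡ 3 (mod 4), a square root of 45 is 45^((79+1)/4) = 45^20 mod 79.
Repeated squaring: 45^2≡50, 45^4≡51, 45^8≡73, 45^16≡36 (mod 79).
45^20 = 45^(16+4) ≡ 19 (mod 79).
Check: 19² = 361 ≡ 45 (mod 79). The two roots are 19 and 60.

19, 60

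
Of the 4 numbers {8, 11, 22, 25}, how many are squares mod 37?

(8/37) = -1 → non-residue.
(11/37) = +1 → QR.
(22/37) = -1 → non-residue.
(25/37) = +1 → QR.
Total quadratic residues among the 4: 2.

2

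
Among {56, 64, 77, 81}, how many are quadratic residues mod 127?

(56/127) = -1 → non-residue.
(64/127) = +1 → QR.
(77/127) = -1 → non-residue.
(81/127) = +1 → QR.
Total quadratic residues among the 4: 2.

2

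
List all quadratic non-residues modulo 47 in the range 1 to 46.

5,10,11,13,15,19,20,22,23,26,29,30,31,33,35,38,39,40,41,43,44,45,46

Square k = 1,…,23 (k and 47−k give the same square):
1²=1, 2²=4, 3²=9, 4²=16, 5²=25, 6²=36, 7²≡2, 8²≡17, 9²≡34, 10²≡6, 11²≡27, 12²≡3, 13²≡28, 14²≡8, 15²≡37, 16²≡21, 17²≡7, 18²≡42, 19²≡32, 20²≡24, 21²≡18, 22²≡14, 23²≡12 (mod 47).
The residues are {1, 2, 3, 4, 6, 7, 8, 9, 12, 14, 16, 17, 18, 21, 24, 25, 27, 28, 32, 34, 36, 37, 42}; the non-residues are the remaining 23 nonzero classes.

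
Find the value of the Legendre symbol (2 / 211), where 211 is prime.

Euler's criterion: (2/211) ≡ 2^105 (mod 211).
2^2 ≡ 4 (mod 211)
2^4 ≡ 16 (mod 211)
2^8 ≡ 45 (mod 211)
2^16 ≡ 126 (mod 211)
2^32 ≡ 51 (mod 211)
2^64 ≡ 69 (mod 211)
2^105 = 2^(64+32+8+1) ≡ 210 (mod 211).
Result is 210 ≡ −1, so (2/211) = −1.

-1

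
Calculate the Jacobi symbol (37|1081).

-1

Reciprocity: 37 ≡ 1 and 1081 ≡ 1 (mod 4), so (37/1081) = +(1081/37).
Reduce top mod 37: now compute (8/37).
Pull out 2^3: since 37 ≡ 5 (mod 8), (2/37) = -1, so (2/37)^3 = -1.
Reached (1/37) = 1. Collecting the sign flips along the way, the symbol is -1.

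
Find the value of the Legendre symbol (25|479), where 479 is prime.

Reciprocity: 25 ≡ 1 and 479 ≡ 3 (mod 4), so (25/479) = +(479/25).
Reduce top mod 25: now compute (4/25).
Pull out 2^2: since 25 ≡ 1 (mod 8), (2/25) = +1, so (2/25)^2 = +1.
Reached (1/25) = 1. Collecting the sign flips along the way, the symbol is +1.

1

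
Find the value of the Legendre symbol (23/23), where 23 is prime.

0

First reduce: 23 ≡ 0 (mod 23).
Top reduces to 0: gcd > 1, so the symbol is 0.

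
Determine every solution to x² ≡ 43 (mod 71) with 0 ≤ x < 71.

16, 55

Since 71 ≡ 3 (mod 4), a square root of 43 is 43^((71+1)/4) = 43^18 mod 71.
Repeated squaring: 43^2≡3, 43^4≡9, 43^8≡10, 43^16≡29 (mod 71).
43^18 = 43^(16+2) ≡ 16 (mod 71).
Check: 16² = 256 ≡ 43 (mod 71). The two roots are 16 and 55.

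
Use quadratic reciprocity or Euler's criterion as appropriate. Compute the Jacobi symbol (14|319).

Pull out 2: since 319 ≡ 7 (mod 8), (2/319) = +1.
Reciprocity: 7 ≡ 3 and 319 ≡ 3 (mod 4), so (7/319) = −(319/7).
Reduce top mod 7: now compute (4/7).
Pull out 2^2: since 7 ≡ 7 (mod 8), (2/7) = +1, so (2/7)^2 = +1.
Reached (1/7) = 1. Collecting the sign flips along the way, the symbol is -1.

-1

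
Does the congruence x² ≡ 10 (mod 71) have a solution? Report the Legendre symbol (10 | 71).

Pull out 2: since 71 ≡ 7 (mod 8), (2/71) = +1.
Reciprocity: 5 ≡ 1 and 71 ≡ 3 (mod 4), so (5/71) = +(71/5).
Reduce top mod 5: now compute (1/5).
Reached (1/5) = 1. Collecting the sign flips along the way, the symbol is +1.

1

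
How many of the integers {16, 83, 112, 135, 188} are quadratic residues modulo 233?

3

(16/233) = +1 → QR.
(83/233) = -1 → non-residue.
(112/233) = +1 → QR.
(135/233) = +1 → QR.
(188/233) = -1 → non-residue.
Total quadratic residues among the 5: 3.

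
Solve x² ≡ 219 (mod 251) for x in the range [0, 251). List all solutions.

Since 251 ≡ 3 (mod 4), a square root of 219 is 219^((251+1)/4) = 219^63 mod 251.
Repeated squaring: 219^2≡20, 219^4≡149, 219^8≡113, 219^16≡219, 219^32≡20 (mod 251).
219^63 = 219^(32+16+8+4+2+1) ≡ 113 (mod 251).
Check: 113² = 12769 ≡ 219 (mod 251). The two roots are 113 and 138.

113, 138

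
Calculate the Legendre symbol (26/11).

First reduce: 26 ≡ 4 (mod 11).
Pull out 2^2: since 11 ≡ 3 (mod 8), (2/11) = -1, so (2/11)^2 = +1.
Reached (1/11) = 1. Collecting the sign flips along the way, the symbol is +1.

1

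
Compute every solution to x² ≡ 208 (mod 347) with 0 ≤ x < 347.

123, 224

Since 347 ≡ 3 (mod 4), a square root of 208 is 208^((347+1)/4) = 208^87 mod 347.
Repeated squaring: 208^2≡236, 208^4≡176, 208^8≡93, 208^16≡321, 208^32≡329, 208^64≡324 (mod 347).
208^87 = 208^(64+16+4+2+1) ≡ 224 (mod 347).
Check: 224² = 50176 ≡ 208 (mod 347). The two roots are 123 and 224.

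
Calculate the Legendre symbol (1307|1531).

Reciprocity: 1307 ≡ 3 and 1531 ≡ 3 (mod 4), so (1307/1531) = −(1531/1307).
Reduce top mod 1307: now compute (224/1307).
Pull out 2^5: since 1307 ≡ 3 (mod 8), (2/1307) = -1, so (2/1307)^5 = -1.
Reciprocity: 7 ≡ 3 and 1307 ≡ 3 (mod 4), so (7/1307) = −(1307/7).
Reduce top mod 7: now compute (5/7).
Reciprocity: 5 ≡ 1 and 7 ≡ 3 (mod 4), so (5/7) = +(7/5).
Reduce top mod 5: now compute (2/5).
Pull out 2: since 5 ≡ 5 (mod 8), (2/5) = -1.
Reached (1/5) = 1. Collecting the sign flips along the way, the symbol is +1.

1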